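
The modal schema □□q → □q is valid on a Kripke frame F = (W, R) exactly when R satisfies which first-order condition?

density: ∀x ∀y (Rxy → ∃z (Rxz ∧ Rzy))

Suppose □□q→□q is valid. Take Rxy and set V(q)={w : xR²w}. Then □□q at x, so □q at x, so q at y, i.e. ∃z(Rxz∧Rzy).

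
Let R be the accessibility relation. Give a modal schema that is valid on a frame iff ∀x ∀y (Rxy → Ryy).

□(□q → q)

This is shift-reflexivity; the standard corresponding axiom is T□: □(□q → q).
Suppose □(□q→q) is valid. Take Rxy and set V(q)={w : Ryw}. Then at y, □q holds; since □(□q→q) at x, □q→q at y, so q at y, i.e. Ryy.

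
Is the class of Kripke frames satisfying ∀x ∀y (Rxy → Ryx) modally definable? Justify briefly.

This is a Sahlqvist condition; the B axiom q → □◇q defines it.
Suppose q→□◇q is valid. Take Rxy and set V(q)={x}. Then q at x, so □◇q at x, so ◇q at y, so some z with Ryz has q; z=x, i.e. Ryx.

Yes — defined by q → □◇q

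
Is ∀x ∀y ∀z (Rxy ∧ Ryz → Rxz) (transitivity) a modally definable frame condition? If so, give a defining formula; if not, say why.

Yes — defined by □r → □□r

This is a Sahlqvist condition; the 4 axiom □r → □□r defines it.
Suppose □r→□□r is valid. Take Rxy, Ryz and set V(r)={w : Rxw}. Then □r at x, so □□r at x, so □r at y, so r at z, i.e. Rxz.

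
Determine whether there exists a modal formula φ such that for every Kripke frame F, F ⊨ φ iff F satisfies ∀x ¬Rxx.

Not definable by any modal formula

Modal frame validity is preserved under surjective bounded morphisms.
The 5-cycle (worlds 0,1,2,3,4 with 0→1→2→3→4→0) is irreflexive, and the map sending every world to a single reflexive point • is a surjective bounded morphism (forth: every edge maps to (•,•); back: every world has a successor). So any modal formula valid on the 5-cycle is also valid on the reflexive point, which is not irreflexive.
So no modal formula (or set of formulas) defines exactly the irreflexive frames.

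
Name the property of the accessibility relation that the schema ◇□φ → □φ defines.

This is frame-equivalent to ◇φ → □◇φ (substitute ¬φ for φ and contrapose).
Suppose ◇φ→□◇φ is valid. Take Rxy, Rxz and set V(φ)={y}. Then ◇φ at x, so □◇φ at x, so ◇φ at z, so some w with Rzw has φ; w=y, i.e. Rzy. By symmetry of the argument, Ryz.
The converse is a direct semantic check.
So the correspondent is the Euclidean property.

the Euclidean property: ∀x ∀y ∀z (Rxy ∧ Rxz → Ryz)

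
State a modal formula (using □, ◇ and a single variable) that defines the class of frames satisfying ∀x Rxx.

The condition is reflexivity. The T schema □q → q defines it.
Suppose □q→q is valid. At any x set V(q)={w : Rxw}. Then □q holds at x, so q holds at x, i.e. Rxx.

□q → q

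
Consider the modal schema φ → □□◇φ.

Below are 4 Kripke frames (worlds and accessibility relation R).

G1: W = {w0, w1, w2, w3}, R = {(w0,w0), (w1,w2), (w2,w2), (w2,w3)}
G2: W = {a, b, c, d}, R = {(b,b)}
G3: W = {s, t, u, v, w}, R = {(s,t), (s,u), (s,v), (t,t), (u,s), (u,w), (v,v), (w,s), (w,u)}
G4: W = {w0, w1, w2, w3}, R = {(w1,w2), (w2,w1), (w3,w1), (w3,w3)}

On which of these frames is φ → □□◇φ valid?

This is the axiom for a generalized confluence (Geach) condition; its first-order frame correspondent is ∀x ∀z (xR²z → ∃w (x = w ∧ zRw)).
G1: fails — w1R²w2 but no w with w1=w and w2Rw.
G2: satisfies the condition.
G3: fails — sR²s but no w* with s=w* and sRw*.
G4: fails — w1R²w1 but no w with w1=w and w1Rw.
Valid on: G2.

G2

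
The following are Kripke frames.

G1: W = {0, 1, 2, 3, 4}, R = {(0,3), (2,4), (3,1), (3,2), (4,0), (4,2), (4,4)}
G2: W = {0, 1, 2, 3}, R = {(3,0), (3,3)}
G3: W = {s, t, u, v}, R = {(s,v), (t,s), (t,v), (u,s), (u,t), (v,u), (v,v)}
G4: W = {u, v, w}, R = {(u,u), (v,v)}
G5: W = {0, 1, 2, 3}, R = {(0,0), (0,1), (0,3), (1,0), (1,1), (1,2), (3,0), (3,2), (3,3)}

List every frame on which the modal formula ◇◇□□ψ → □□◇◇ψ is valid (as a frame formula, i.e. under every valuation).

G3, G4

Frame correspondent (Sahlqvist): ∀x ∀y ∀z ((xR²y ∧ xR²z) → ∃w (yR²w ∧ zR²w)) — i.e. a generalized confluence (Geach) condition.
G1: fails — 0R²1, 0R²1 but no w with 1R²w and 1R²w.
G2: fails — 3R²0, 3R²0 but no w with 0R²w and 0R²w.
G3: ✓.
G4: ✓.
G5: fails — 0R²0, 0R²2 but no w with 0R²w and 2R²w.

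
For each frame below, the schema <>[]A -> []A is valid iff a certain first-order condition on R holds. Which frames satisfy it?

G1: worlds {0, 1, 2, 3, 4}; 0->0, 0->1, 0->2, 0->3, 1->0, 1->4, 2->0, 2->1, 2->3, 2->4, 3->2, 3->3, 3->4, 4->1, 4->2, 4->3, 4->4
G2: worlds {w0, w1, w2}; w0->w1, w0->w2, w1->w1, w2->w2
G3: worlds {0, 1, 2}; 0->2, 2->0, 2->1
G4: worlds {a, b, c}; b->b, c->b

The schema corresponds to the Euclidean property: forall x forall y forall z (Rxy & Rxz -> Ryz).
G1: fails — R02 and R02 but not R22.
G2: fails — Rw0w1 and Rw0w2 but not Rw1w2.
G3: fails — R02 and R02 but not R22.
G4: condition met.

G4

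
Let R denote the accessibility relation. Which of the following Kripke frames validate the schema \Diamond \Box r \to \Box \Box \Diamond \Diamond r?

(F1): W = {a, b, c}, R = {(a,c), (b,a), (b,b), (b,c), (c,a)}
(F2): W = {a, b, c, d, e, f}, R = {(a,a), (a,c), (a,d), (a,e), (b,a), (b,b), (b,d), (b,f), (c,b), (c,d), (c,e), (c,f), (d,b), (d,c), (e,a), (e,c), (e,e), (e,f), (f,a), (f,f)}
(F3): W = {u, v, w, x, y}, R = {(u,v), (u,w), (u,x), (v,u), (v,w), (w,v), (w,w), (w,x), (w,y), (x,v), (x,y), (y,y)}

(F2)

Frame correspondent (Sahlqvist): \forall x \forall y \forall z ((xRy \wedge x R^2 z) \to \exists w (yRw \wedge z R^2 w)) — i.e. a generalized confluence (Geach) condition.
(F1): fails — bRa, bR²a but no w with aRw and aR²w.
(F2): satisfies the condition.
(F3): fails — uRv, uR²y but no t with vRt and yR²t.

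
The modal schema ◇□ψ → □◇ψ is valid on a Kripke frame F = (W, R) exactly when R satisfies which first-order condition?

Convergence

Suppose ◇□ψ→□◇ψ is valid. Take Rxy, Rxz and set V(ψ)={w : Ryw}. Then □ψ at y so ◇□ψ at x, so □◇ψ at x, so ◇ψ at z, giving w with Rzw and Ryw.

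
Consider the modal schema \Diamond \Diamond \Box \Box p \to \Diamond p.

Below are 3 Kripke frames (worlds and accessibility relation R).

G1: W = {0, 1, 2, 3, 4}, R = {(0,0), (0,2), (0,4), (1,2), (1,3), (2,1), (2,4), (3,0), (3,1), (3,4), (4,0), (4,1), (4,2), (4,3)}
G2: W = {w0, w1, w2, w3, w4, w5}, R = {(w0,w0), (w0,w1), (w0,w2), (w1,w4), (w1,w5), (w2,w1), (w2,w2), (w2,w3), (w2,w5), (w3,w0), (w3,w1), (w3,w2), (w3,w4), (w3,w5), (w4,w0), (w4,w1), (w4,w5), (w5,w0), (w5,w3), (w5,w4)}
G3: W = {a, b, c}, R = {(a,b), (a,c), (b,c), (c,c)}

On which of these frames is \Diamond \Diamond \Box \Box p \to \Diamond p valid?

G2, G3

The schema corresponds to a generalized confluence (Geach) condition: \forall x \forall y (x R^2 y \to \exists w (y R^2 w \wedge xRw)).
G1: fails — 1R²1 but no w with 1R²w and 1Rw.
G2: ✓.
G3: ✓.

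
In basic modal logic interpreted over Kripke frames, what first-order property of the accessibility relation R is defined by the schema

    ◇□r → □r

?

the Euclidean property

Replacing r by ¬r and contraposing gives the equivalent schema ◇r → □◇r.
Suppose ◇r→□◇r is valid. Take Rxy, Rxz and set V(r)={y}. Then ◇r at x, so □◇r at x, so ◇r at z, so some w with Rzw has r; w=y, i.e. Rzy. By symmetry of the argument, Ryz.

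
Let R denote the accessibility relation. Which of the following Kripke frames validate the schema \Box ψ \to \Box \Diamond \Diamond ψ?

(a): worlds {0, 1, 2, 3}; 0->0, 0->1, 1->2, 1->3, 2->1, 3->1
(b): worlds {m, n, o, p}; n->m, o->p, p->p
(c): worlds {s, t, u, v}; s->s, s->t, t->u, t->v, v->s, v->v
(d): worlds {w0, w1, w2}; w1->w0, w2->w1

(a)

The schema corresponds to a generalized confluence (Geach) condition: \forall x \forall z (xRz \to \exists w (xRw \wedge z R^2 w)).
(a): holds.
(b): fails — nRm but no w with nRw and mR²w.
(c): fails — tRu but no w with tRw and uR²w.
(d): fails — w1Rw0 but no w with w1Rw and w0R²w.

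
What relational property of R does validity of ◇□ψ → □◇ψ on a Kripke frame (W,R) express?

Convergence

Suppose ◇□ψ→□◇ψ is valid. Take Rxy, Rxz and set V(ψ)={w : Ryw}. Then □ψ at y so ◇□ψ at x, so □◇ψ at x, so ◇ψ at z, giving w with Rzw and Ryw.
The converse is a direct semantic check.
Frame condition: ∀x ∀y ∀z (Rxy ∧ Rxz → ∃w (Ryw ∧ Rzw)).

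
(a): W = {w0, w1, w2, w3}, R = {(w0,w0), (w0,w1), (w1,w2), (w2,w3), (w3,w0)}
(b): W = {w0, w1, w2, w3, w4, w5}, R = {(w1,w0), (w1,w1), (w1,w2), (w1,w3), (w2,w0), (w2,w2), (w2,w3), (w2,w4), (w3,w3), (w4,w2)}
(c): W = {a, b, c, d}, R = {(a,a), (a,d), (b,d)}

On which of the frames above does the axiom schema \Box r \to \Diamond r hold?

Frame correspondent (Sahlqvist): \forall x \exists y Rxy — i.e. seriality.
(a): satisfies the condition.
(b): fails — world w0 has no successor.
(c): fails — world c has no successor.
Valid on: (a).

(a)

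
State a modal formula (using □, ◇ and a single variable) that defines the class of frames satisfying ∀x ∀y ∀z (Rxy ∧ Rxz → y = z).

◇p → □p

A defining formula is ◇p → □p (the CD axiom).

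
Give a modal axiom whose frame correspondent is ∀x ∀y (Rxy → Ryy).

This is shift-reflexivity; the standard corresponding axiom is T□: □(□q → q).
Suppose □(□q→q) is valid. Take Rxy and set V(q)={w : Ryw}. Then at y, □q holds; since □(□q→q) at x, □q→q at y, so q at y, i.e. Ryy.

□(□q → q)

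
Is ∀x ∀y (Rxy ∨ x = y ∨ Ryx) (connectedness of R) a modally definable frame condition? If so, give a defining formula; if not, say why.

If a class were modally definable it would be closed under disjoint unions (Goldblatt–Thomason).
Take 4 disjoint single-world reflexive frames: each is trivially connected, but their disjoint union has 4 worlds with no edge between distinct components, so it is not connected.
So the class is not modally definable.

Not definable by any modal formula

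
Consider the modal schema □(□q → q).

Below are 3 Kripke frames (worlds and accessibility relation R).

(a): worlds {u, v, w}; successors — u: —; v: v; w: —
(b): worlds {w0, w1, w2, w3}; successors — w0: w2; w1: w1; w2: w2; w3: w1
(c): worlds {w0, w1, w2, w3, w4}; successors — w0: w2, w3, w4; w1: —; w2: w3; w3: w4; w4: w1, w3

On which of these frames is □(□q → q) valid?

(a), (b)

The schema corresponds to shift-reflexivity: ∀x ∀y (Rxy → Ryy).
(a): holds.
(b): holds.
(c): fails — Rw0w4 but not Rw4w4.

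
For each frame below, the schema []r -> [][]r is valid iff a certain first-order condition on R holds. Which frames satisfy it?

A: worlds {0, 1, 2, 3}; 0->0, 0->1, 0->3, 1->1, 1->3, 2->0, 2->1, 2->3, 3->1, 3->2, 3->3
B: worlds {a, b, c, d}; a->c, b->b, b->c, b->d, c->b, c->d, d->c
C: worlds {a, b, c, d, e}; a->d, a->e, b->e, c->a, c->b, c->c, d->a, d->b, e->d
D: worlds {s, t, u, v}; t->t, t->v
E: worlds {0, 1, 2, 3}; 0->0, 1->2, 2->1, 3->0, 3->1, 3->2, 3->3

D

This is the axiom for transitivity; its first-order frame correspondent is forall x forall y forall z (Rxy & Ryz -> Rxz).
A: fails — R32 and R20 but not R30.
B: fails — Rcd and Rdc but not Rcc.
C: fails — Red and Rdb but not Reb.
D: holds.
E: fails — R12 and R21 but not R11.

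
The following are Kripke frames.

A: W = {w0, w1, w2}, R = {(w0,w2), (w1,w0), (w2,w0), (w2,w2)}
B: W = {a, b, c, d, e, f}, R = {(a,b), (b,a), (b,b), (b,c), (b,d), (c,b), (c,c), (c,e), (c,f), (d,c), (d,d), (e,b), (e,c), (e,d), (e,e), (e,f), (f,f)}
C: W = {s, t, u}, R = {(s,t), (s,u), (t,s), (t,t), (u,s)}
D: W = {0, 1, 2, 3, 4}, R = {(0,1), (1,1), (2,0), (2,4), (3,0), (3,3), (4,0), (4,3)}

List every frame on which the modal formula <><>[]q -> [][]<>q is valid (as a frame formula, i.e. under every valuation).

Frame correspondent (Sahlqvist): forall x forall y forall z ((x R^2 y & x R^2 z) -> exists w (yRw & zRw)) — i.e. a generalized confluence (Geach) condition.
A: condition met.
B: fails — aR²a, aR²d but no w with aRw and dRw.
C: fails — tR²s, tR²u but no w with sRw and uRw.
D: fails — 2R²0, 2R²3 but no w with 0Rw and 3Rw.

A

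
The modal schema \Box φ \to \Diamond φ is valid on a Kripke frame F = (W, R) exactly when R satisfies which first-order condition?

seriality: \forall x \exists y Rxy

Suppose □φ→◇φ is valid. At any x set V(φ)=W. Then □φ at x, so ◇φ at x, so x has a successor.
Conversely, any frame satisfying \forall x \exists y Rxy validates the schema.
So the correspondent is seriality.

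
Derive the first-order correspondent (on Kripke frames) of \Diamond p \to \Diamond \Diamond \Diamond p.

\forall x \forall y (xRy \to \exists w (y = w \wedge x R^3 w))

This is a Sahlqvist (Geach-type) schema ◇^1□^0p → □^0◇^3p.
First-order correspondent: \forall x \forall y (xRy \to \exists w (y = w \wedge x R^3 w)).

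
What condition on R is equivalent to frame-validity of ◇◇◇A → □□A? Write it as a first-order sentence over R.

This is a Sahlqvist (Geach-type) schema ◇^3□^0A → □^2◇^0A.
Minimal-valuation argument: fix x; take any y with xR^3y and any z with xR^2z. Set V(A) to the set of worlds R-reachable from y in exactly 0 steps. Then □^0A holds at y, so the antecedent holds at x; validity forces ◇^0A at z, giving a w with zR^0w and yR^0w.
First-order correspondent: ∀x ∀y ∀z ((xR³y ∧ xR²z) → ∃w (y = w ∧ z = w)).

∀x ∀y ∀z ((xR³y ∧ xR²z) → ∃w (y = w ∧ z = w))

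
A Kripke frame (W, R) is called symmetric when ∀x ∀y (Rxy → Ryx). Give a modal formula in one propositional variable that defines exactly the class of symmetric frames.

This is symmetry; the standard corresponding axiom is B: ψ → □◇ψ.
Suppose ψ→□◇ψ is valid. Take Rxy and set V(ψ)={x}. Then ψ at x, so □◇ψ at x, so ◇ψ at y, so some z with Ryz has ψ; z=x, i.e. Ryx.

ψ → □◇ψ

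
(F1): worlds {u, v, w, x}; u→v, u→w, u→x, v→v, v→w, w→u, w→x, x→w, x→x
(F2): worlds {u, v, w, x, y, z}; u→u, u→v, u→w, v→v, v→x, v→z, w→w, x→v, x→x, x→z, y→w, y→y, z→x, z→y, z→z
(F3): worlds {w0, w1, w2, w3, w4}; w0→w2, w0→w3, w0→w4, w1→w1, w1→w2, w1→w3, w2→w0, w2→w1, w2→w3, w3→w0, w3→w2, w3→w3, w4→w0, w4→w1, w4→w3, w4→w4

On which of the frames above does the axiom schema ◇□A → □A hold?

none

Frame correspondent (Sahlqvist): ∀x ∀y ∀z ((xRy ∧ xRz) → ∃w (yRw ∧ z = w)) — i.e. a generalized confluence (Geach) condition.
(F1): fails — uRv, uRx but no t with vRt and x=t.
(F2): fails — uRv, uRu but no t with vRt and u=t.
(F3): fails — w0Rw2, w0Rw2 but no w with w2Rw and w2=w.
Valid on no frame.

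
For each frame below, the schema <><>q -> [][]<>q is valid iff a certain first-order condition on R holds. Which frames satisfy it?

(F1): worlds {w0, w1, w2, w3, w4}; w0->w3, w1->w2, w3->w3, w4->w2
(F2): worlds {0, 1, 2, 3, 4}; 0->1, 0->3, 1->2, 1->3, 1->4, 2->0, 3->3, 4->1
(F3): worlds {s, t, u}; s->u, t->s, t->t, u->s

(F1)

Frame correspondent (Sahlqvist): forall x forall y forall z ((x R^2 y & x R^2 z) -> exists w (y = w & zRw)) — i.e. a generalized confluence (Geach) condition.
(F1): satisfies the condition.
(F2): fails — 0R²2, 0R²2 but no w with 2=w and 2Rw.
(F3): fails — sR²s, sR²s but no w with s=w and sRw.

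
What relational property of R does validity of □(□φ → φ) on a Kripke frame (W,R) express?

shift-reflexivity: ∀x ∀y (Rxy → Ryy)

Suppose □(□φ→φ) is valid. Take Rxy and set V(φ)={w : Ryw}. Then at y, □φ holds; since □(□φ→φ) at x, □φ→φ at y, so φ at y, i.e. Ryy.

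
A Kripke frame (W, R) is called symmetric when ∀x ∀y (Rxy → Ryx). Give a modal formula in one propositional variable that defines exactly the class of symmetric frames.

p → □◇p

The condition is symmetry. The B schema p → □◇p defines it.
Suppose p→□◇p is valid. Take Rxy and set V(p)={x}. Then p at x, so □◇p at x, so ◇p at y, so some z with Ryz has p; z=x, i.e. Ryx.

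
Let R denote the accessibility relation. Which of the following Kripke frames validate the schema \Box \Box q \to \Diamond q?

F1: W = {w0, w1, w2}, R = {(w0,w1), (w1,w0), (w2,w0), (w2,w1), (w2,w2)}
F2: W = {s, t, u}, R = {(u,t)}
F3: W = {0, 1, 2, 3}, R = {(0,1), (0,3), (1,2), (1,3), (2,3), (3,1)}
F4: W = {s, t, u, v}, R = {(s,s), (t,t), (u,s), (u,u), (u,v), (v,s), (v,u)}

Frame correspondent (Sahlqvist): \forall x \exists w (x R^2 w \wedge xRw) — i.e. a generalized confluence (Geach) condition.
F1: fails — at w0 but no w with w0R²w and w0Rw.
F2: fails — at s but no w with sR²w and sRw.
F3: fails — at 2 but no w with 2R²w and 2Rw.
F4: holds.

F4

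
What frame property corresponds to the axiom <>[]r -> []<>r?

convergence

Suppose ◇□r→□◇r is valid. Take Rxy, Rxz and set V(r)={w : Ryw}. Then □r at y so ◇□r at x, so □◇r at x, so ◇r at z, giving w with Rzw and Ryw.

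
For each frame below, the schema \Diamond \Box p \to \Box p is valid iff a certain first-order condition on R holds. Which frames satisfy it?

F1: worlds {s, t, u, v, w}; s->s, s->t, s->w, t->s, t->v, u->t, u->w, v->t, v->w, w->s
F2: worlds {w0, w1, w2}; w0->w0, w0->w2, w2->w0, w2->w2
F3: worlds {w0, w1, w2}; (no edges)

The schema corresponds to a generalized confluence (Geach) condition: \forall x \forall y \forall z ((xRy \wedge xRz) \to \exists w (yRw \wedge z = w)).
F1: fails — sRt, sRt but no w* with tRw* and t=w*.
F2: satisfies the condition.
F3: satisfies the condition.
Valid on: F2, F3.

F2, F3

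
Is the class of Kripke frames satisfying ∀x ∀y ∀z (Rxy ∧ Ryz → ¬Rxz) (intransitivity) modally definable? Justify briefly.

Modal frame validity is preserved under surjective bounded morphisms.
The 5-cycle (worlds 0,1,2,3,4 with 0→1→2→3→4→0) is intransitive. Mapping every world to a single reflexive point • is a surjective bounded morphism; the reflexive point is not intransitive (R••∧R•• but R••).
So the class is not modally definable.

Not definable by any modal formula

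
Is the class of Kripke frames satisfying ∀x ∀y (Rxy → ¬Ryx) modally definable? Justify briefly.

If a class were modally definable it would be closed under surjective bounded morphisms (Goldblatt–Thomason).
The 4-cycle (worlds 0,1,2,3 with 0→1→2→3→0) is asymmetric. Mapping every world to a single reflexive point • is a surjective bounded morphism, and the reflexive point is not asymmetric (R•• but asymmetry requires ¬R••).
Hence asymmetry is not modally definable.

No — not modally definable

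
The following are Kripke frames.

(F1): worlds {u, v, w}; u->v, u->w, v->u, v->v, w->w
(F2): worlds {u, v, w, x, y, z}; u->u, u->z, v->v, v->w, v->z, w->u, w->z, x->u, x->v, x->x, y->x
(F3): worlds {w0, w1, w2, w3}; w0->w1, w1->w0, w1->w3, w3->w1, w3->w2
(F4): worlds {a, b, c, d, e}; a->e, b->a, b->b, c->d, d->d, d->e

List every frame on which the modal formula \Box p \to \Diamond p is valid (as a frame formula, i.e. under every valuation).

(F1)

The schema corresponds to seriality: \forall x \exists y Rxy.
(F1): holds.
(F2): fails — world z has no successor.
(F3): fails — world w2 has no successor.
(F4): fails — world e has no successor.
Valid on: (F1).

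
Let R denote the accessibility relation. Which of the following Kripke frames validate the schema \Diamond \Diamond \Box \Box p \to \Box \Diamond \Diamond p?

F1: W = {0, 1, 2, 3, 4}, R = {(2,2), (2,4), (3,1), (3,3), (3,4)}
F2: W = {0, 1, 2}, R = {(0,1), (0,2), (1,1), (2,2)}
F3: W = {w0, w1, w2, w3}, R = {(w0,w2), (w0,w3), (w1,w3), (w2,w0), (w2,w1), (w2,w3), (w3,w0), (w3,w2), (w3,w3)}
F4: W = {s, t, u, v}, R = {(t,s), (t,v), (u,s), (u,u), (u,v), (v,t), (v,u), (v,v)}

F3

Frame correspondent (Sahlqvist): \forall x \forall y \forall z ((x R^2 y \wedge xRz) \to \exists w (y R^2 w \wedge z R^2 w)) — i.e. a generalized confluence (Geach) condition.
F1: fails — 2R²2, 2R4 but no w with 2R²w and 4R²w.
F2: fails — 0R²1, 0R2 but no w with 1R²w and 2R²w.
F3: holds.
F4: fails — tR²t, tRs but no w with tR²w and sR²w.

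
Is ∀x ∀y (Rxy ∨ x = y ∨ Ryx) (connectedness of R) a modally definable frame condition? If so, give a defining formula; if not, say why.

No

Any modally definable frame class is closed under disjoint unions.
Take 4 disjoint single-world reflexive frames: each is trivially connected, but their disjoint union has 4 worlds with no edge between distinct components, so it is not connected.
So the class is not modally definable.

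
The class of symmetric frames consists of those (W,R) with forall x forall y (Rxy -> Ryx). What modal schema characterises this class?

ψ → □◇ψ

The condition is symmetry. The B schema ψ → □◇ψ defines it.
Suppose ψ→□◇ψ is valid. Take Rxy and set V(ψ)={x}. Then ψ at x, so □◇ψ at x, so ◇ψ at y, so some z with Ryz has ψ; z=x, i.e. Ryx.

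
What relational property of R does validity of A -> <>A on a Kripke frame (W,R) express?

reflexivity

This schema is equivalent to the T axiom □A → A.
It corresponds to reflexivity: forall x Rxx.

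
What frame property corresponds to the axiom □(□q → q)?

shift-reflexivity: ∀x ∀y (Rxy → Ryy)

Suppose □(□q→q) is valid. Take Rxy and set V(q)={w : Ryw}. Then at y, □q holds; since □(□q→q) at x, □q→q at y, so q at y, i.e. Ryy.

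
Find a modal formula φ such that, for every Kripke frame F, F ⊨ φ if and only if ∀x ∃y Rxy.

□ψ → ◇ψ

This is seriality; the standard corresponding axiom is D: □ψ → ◇ψ.
Suppose □ψ→◇ψ is valid. At any x set V(ψ)=W. Then □ψ at x, so ◇ψ at x, so x has a successor.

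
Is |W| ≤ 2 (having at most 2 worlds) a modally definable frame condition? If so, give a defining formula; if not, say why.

Modal frame validity is preserved under disjoint unions.
Any modal formula valid on each of 3 disjoint one-world frames is valid on their disjoint union (validity is preserved under disjoint unions). Each one-world frame has |W|=1≤2, but the union has |W|=3.
So no modal formula (or set of formulas) defines exactly the |W|≤2 frames.

No — not modally definable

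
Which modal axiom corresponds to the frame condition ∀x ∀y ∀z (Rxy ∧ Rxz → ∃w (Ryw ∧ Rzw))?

The condition is convergence. The .2 schema ◇□p → □◇p defines it.
Suppose ◇□p→□◇p is valid. Take Rxy, Rxz and set V(p)={w : Ryw}. Then □p at y so ◇□p at x, so □◇p at x, so ◇p at z, giving w with Rzw and Ryw.

◇□p → □◇p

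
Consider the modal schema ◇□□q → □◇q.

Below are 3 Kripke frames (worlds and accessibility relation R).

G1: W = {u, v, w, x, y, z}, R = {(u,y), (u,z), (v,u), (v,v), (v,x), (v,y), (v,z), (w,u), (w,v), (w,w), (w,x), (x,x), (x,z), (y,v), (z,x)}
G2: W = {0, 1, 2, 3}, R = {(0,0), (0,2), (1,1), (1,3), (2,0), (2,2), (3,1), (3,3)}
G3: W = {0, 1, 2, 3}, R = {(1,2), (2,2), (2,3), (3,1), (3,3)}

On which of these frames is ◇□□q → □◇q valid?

This is the axiom for a generalized confluence (Geach) condition; its first-order frame correspondent is ∀x ∀y ∀z ((xRy ∧ xRz) → ∃w (yR²w ∧ zRw)).
G1: fails — uRz, uRy but no t with zR²t and yRt.
G2: holds.
G3: holds.
Valid on: G2, G3.

G2, G3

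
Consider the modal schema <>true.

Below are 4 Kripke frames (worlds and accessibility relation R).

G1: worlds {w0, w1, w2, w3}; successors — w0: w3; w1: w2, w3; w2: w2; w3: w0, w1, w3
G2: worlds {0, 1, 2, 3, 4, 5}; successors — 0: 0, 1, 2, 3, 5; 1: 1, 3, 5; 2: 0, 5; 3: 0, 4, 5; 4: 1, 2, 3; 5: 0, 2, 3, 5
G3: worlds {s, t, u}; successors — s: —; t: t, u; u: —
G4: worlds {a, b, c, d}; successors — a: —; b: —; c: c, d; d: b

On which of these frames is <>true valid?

This is the axiom for seriality; its first-order frame correspondent is forall x exists y Rxy.
G1: holds.
G2: holds.
G3: fails — world s has no successor.
G4: fails — world a has no successor.

G1, G2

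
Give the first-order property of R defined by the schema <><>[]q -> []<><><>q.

forall x forall y forall z ((x R^2 y & xRz) -> exists w (yRw & z R^3 w))

This is a Sahlqvist (Geach-type) schema ◇^2□^1q → □^1◇^3q.
First-order correspondent: forall x forall y forall z ((x R^2 y & xRz) -> exists w (yRw & z R^3 w)).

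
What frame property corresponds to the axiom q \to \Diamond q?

Replacing q by ¬q and contraposing gives the equivalent schema □q → q.
Suppose □q→q is valid. At any x set V(q)={w : Rxw}. Then □q holds at x, so q holds at x, i.e. Rxx.

Reflexivity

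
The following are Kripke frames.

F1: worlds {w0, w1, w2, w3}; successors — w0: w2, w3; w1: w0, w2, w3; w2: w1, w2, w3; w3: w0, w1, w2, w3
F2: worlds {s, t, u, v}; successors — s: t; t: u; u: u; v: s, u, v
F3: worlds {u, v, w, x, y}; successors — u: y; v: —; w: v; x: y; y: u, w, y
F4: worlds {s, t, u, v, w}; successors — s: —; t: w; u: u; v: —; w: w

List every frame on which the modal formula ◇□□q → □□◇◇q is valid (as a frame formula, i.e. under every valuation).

F1, F2, F4

Frame correspondent (Sahlqvist): ∀x ∀y ∀z ((xRy ∧ xR²z) → ∃w (yR²w ∧ zR²w)) — i.e. a generalized confluence (Geach) condition.
F1: ✓.
F2: ✓.
F3: fails — uRy, uR²w but no t with yR²t and wR²t.
F4: ✓.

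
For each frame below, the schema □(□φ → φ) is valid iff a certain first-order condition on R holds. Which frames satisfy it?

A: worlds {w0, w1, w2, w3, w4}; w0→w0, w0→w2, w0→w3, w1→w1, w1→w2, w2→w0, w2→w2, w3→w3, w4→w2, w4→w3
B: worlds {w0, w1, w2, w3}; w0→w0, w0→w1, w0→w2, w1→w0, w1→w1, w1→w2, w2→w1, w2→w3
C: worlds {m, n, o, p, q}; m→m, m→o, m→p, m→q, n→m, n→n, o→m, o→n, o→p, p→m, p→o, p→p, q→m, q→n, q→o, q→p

The schema corresponds to shift-reflexivity: ∀x ∀y (Rxy → Ryy).
A: condition met.
B: fails — Rw1w2 but not Rw2w2.
C: fails — Rpo but not Roo.
Valid on: A.

A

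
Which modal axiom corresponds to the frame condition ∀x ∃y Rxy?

This is seriality; the standard corresponding axiom is D: □s → ◇s.
Suppose □s→◇s is valid. At any x set V(s)=W. Then □s at x, so ◇s at x, so x has a successor.

□s → ◇s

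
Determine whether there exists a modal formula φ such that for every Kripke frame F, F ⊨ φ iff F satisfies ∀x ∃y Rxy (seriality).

The condition is seriality. A defining modal formula is □p → ◇p.
Suppose □p→◇p is valid. At any x set V(p)=W. Then □p at x, so ◇p at x, so x has a successor.

Definable; □p → ◇p defines it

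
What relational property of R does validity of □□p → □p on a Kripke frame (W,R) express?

density: ∀x ∀y (Rxy → ∃z (Rxz ∧ Rzy))

Suppose □□p→□p is valid. Take Rxy and set V(p)={w : xR²w}. Then □□p at x, so □p at x, so p at y, i.e. ∃z(Rxz∧Rzy).
Conversely, on a frame with density the schema holds at every world under every valuation.
Frame condition: ∀x ∀y (Rxy → ∃z (Rxz ∧ Rzy)).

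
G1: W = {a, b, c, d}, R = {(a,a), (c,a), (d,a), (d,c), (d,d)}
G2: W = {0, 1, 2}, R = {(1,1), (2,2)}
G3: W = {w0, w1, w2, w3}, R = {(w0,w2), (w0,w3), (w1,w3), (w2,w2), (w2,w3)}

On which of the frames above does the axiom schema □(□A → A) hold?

G2

The schema corresponds to shift-reflexivity: ∀x ∀y (Rxy → Ryy).
G1: fails — Rdc but not Rcc.
G2: ✓.
G3: fails — Rw1w3 but not Rw3w3.
Valid on: G2.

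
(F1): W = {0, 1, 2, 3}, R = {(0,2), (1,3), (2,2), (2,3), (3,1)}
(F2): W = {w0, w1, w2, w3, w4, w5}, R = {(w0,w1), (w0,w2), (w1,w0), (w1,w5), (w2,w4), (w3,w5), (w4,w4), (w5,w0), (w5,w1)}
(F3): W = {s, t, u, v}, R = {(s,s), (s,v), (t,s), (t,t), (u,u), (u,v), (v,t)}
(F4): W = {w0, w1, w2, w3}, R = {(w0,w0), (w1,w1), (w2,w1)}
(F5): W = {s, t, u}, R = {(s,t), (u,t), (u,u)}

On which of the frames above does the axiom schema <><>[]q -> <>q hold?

The schema corresponds to a generalized confluence (Geach) condition: forall x forall y (x R^2 y -> exists w (yRw & xRw)).
(F1): fails — 0R²3 but no w with 3Rw and 0Rw.
(F2): fails — w0R²w4 but no w with w4Rw and w0Rw.
(F3): fails — sR²v but no w with vRw and sRw.
(F4): holds.
(F5): fails — uR²t but no w with tRw and uRw.
Valid on: (F4).

(F4)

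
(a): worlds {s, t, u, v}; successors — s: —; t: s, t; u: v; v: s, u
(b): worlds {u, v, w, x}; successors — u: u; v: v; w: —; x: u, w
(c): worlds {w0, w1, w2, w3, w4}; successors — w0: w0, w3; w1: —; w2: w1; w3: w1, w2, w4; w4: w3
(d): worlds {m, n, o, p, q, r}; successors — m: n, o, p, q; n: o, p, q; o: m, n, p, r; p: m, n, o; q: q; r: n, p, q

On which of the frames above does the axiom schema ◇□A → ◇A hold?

This is the axiom for a generalized confluence (Geach) condition; its first-order frame correspondent is ∀x ∀y (xRy → ∃w (yRw ∧ xRw)).
(a): fails — tRs but no w with sRw and tRw.
(b): fails — xRw but no t with wRt and xRt.
(c): fails — w0Rw3 but no w with w3Rw and w0Rw.
(d): condition met.

(d)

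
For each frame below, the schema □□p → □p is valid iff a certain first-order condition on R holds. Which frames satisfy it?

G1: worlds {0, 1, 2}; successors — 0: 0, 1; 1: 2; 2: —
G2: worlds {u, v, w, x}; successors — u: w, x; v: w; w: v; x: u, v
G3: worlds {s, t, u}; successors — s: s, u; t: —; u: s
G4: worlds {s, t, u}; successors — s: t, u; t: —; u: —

G3

The schema corresponds to density: ∀x ∀y (Rxy → ∃z (Rxz ∧ Rzy)).
G1: fails — R12 but no z with R1z and Rz2.
G2: fails — Ruw but no z with Ruz and Rzw.
G3: satisfies the condition.
G4: fails — Rsu but no z with Rsz and Rzu.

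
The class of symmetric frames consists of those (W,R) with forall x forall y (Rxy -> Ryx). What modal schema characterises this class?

ψ → □◇ψ

This is symmetry; the standard corresponding axiom is B: ψ → □◇ψ.
Suppose ψ→□◇ψ is valid. Take Rxy and set V(ψ)={x}. Then ψ at x, so □◇ψ at x, so ◇ψ at y, so some z with Ryz has ψ; z=x, i.e. Ryx.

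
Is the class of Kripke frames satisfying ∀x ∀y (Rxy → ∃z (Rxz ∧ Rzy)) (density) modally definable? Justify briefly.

Definable; □□p → □p defines it

The condition is density. A defining modal formula is □□p → □p.
Suppose □□p→□p is valid. Take Rxy and set V(p)={w : xR²w}. Then □□p at x, so □p at x, so p at y, i.e. ∃z(Rxz∧Rzy).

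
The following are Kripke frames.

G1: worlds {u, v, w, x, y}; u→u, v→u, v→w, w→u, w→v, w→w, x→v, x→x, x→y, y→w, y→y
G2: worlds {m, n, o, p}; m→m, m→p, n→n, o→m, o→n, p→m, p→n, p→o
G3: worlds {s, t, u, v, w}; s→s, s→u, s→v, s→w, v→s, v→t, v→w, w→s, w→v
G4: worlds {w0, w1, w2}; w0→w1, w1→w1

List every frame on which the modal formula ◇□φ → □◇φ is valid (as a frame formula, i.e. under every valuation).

The schema corresponds to convergence: ∀x ∀y ∀z (Rxy ∧ Rxz → ∃w (Ryw ∧ Rzw)).
G1: fails — Rxx and Rxv but x and v have no common successor.
G2: fails — Rom and Ron but m and n have no common successor.
G3: fails — Rsv and Rsu but v and u have no common successor.
G4: ✓.
Valid on: G4.

G4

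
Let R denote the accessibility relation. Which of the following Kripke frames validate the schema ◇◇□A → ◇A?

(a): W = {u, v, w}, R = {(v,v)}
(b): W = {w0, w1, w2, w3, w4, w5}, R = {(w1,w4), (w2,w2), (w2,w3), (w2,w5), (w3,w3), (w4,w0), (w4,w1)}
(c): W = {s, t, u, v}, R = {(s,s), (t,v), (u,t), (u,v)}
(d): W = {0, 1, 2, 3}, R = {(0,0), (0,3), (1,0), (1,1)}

(a)

This is the axiom for a generalized confluence (Geach) condition; its first-order frame correspondent is ∀x ∀y (xR²y → ∃w (yRw ∧ xRw)).
(a): condition met.
(b): fails — w1R²w0 but no w with w0Rw and w1Rw.
(c): fails — uR²v but no w with vRw and uRw.
(d): fails — 0R²3 but no w with 3Rw and 0Rw.
Valid on: (a).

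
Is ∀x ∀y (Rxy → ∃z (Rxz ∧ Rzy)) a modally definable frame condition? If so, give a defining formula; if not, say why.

This is a Sahlqvist condition; the C4 axiom □□p → □p defines it.
Suppose □□p→□p is valid. Take Rxy and set V(p)={w : xR²w}. Then □□p at x, so □p at x, so p at y, i.e. ∃z(Rxz∧Rzy).

Yes, by □□p → □p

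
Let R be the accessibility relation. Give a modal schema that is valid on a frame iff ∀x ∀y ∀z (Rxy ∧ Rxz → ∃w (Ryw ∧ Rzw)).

A defining formula is ◇□q → □◇q (the .2 axiom).
Suppose ◇□q→□◇q is valid. Take Rxy, Rxz and set V(q)={w : Ryw}. Then □q at y so ◇□q at x, so □◇q at x, so ◇q at z, giving w with Rzw and Ryw.

◇□q → □◇q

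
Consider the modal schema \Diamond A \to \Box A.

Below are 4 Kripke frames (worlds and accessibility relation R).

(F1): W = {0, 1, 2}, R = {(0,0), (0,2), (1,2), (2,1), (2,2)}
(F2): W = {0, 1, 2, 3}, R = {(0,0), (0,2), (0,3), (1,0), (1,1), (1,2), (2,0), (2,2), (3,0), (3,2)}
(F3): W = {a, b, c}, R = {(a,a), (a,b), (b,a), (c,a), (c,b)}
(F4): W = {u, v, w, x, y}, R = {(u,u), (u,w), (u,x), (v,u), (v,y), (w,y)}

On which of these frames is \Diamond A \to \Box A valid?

none

The schema corresponds to partial functionality: \forall x \forall y \forall z (Rxy \wedge Rxz \to y = z).
(F1): fails — 0 sees both 0 and 2.
(F2): fails — 0 sees both 0 and 2.
(F3): fails — a sees both a and b.
(F4): fails — u sees both u and w.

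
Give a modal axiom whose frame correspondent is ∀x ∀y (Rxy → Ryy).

This is shift-reflexivity; the standard corresponding axiom is T□: □(□s → s).
Suppose □(□s→s) is valid. Take Rxy and set V(s)={w : Ryw}. Then at y, □s holds; since □(□s→s) at x, □s→s at y, so s at y, i.e. Ryy.

□(□s → s)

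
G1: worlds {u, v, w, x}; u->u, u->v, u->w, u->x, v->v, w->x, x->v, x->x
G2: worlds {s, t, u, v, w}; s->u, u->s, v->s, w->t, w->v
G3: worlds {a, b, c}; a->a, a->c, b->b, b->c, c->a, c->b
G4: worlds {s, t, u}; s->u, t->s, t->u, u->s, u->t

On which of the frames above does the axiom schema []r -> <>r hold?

G1, G3, G4

This is the axiom for seriality; its first-order frame correspondent is forall x exists y Rxy.
G1: ✓.
G2: fails — world t has no successor.
G3: ✓.
G4: ✓.
Valid on: G1, G3, G4.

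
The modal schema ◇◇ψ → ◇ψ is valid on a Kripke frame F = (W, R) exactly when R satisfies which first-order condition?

Transitivity

Replacing ψ by ¬ψ and contraposing gives the equivalent schema □ψ → □□ψ.
Suppose □ψ→□□ψ is valid. Take Rxy, Ryz and set V(ψ)={w : Rxw}. Then □ψ at x, so □□ψ at x, so □ψ at y, so ψ at z, i.e. Rxz.
The converse is a direct semantic check.
So the correspondent is transitivity.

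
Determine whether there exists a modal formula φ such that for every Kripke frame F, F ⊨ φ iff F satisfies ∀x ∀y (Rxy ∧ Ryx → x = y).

If a class were modally definable it would be closed under surjective bounded morphisms (Goldblatt–Thomason).
The 4-cycle (worlds w0,w1,w2,w3 with w0→w1→w2→w3→w0) is antisymmetric. Sending even-indexed worlds to • and odd-indexed worlds to ∘ is a surjective bounded morphism onto the two-world frame with •↔∘, which is not antisymmetric.
So the class is not modally definable.

No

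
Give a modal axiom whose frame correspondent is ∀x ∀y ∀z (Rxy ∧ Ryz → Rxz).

A defining formula is □q → □□q (the 4 axiom).
Suppose □q→□□q is valid. Take Rxy, Ryz and set V(q)={w : Rxw}. Then □q at x, so □□q at x, so □q at y, so q at z, i.e. Rxz.

□q → □□q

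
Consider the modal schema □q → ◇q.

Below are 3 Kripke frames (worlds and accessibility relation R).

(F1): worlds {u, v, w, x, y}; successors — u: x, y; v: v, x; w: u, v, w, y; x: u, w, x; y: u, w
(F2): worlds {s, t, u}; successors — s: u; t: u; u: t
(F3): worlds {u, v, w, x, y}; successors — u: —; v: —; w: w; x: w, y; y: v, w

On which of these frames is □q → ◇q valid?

The schema corresponds to seriality: ∀x ∃y Rxy.
(F1): holds.
(F2): holds.
(F3): fails — world u has no successor.
Valid on: (F1), (F2).

(F1), (F2)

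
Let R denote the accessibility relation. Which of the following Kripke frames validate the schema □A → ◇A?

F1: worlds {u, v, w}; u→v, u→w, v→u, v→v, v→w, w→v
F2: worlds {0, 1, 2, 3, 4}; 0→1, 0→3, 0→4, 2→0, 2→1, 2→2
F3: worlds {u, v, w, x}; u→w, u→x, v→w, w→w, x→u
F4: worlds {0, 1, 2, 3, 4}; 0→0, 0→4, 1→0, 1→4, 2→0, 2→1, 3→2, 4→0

This is the axiom for seriality; its first-order frame correspondent is ∀x ∃y Rxy.
F1: ✓.
F2: fails — world 1 has no successor.
F3: ✓.
F4: ✓.
Valid on: F1, F3, F4.

F1, F3, F4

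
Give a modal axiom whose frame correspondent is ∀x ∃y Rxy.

This is seriality; the standard corresponding axiom is D: □ψ → ◇ψ.
Suppose □ψ→◇ψ is valid. At any x set V(ψ)=W. Then □ψ at x, so ◇ψ at x, so x has a successor.

□ψ → ◇ψ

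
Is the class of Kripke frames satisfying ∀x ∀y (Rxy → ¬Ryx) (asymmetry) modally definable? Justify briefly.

Not definable by any modal formula

Modal frame validity is preserved under surjective bounded morphisms.
The 5-cycle (worlds s,t,u,v,w with s→t→u→v→w→s) is asymmetric. Mapping every world to a single reflexive point • is a surjective bounded morphism, and the reflexive point is not asymmetric (R•• but asymmetry requires ¬R••).
So the class is not modally definable.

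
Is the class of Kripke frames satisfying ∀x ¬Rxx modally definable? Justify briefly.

Any modally definable frame class is closed under surjective bounded morphisms.
The 5-cycle (worlds a,b,c,d,e with a→b→c→d→e→a) is irreflexive, and the map sending every world to a single reflexive point • is a surjective bounded morphism (forth: every edge maps to (•,•); back: every world has a successor). So any modal formula valid on the 5-cycle is also valid on the reflexive point, which is not irreflexive.
So the class is not modally definable.

No — not modally definable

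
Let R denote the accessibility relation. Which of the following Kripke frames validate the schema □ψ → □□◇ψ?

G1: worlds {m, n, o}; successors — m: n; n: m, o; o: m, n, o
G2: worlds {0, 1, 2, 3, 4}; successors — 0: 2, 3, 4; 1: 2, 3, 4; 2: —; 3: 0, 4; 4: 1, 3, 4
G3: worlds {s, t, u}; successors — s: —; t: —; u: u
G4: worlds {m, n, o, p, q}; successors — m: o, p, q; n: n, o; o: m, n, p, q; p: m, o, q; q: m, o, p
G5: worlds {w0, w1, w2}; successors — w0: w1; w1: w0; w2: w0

This is the axiom for a generalized confluence (Geach) condition; its first-order frame correspondent is ∀x ∀z (xR²z → ∃w (xRw ∧ zRw)).
G1: fails — nR²m but no w with nRw and mRw.
G2: fails — 3R²2 but no w with 3Rw and 2Rw.
G3: holds.
G4: holds.
G5: holds.
Valid on: G3, G4, G5.

G3, G4, G5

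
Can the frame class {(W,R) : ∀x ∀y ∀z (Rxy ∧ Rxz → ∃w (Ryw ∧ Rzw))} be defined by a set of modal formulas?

Yes — defined by ◇□p → □◇p

This is a Sahlqvist condition; the .2 axiom ◇□p → □◇p defines it.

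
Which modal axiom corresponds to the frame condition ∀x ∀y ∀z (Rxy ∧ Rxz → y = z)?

◇p → □p

This is partial functionality; the standard corresponding axiom is CD: ◇p → □p.
Suppose ◇p→□p is valid. Take Rxy, Rxz and set V(p)={y}. Then ◇p at x, so □p at x, so p at z, i.e. z=y.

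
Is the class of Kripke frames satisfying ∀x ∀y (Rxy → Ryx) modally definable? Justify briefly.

Definable; r → □◇r defines it

Yes: it is symmetry, defined by the B schema r → □◇r.
Suppose r→□◇r is valid. Take Rxy and set V(r)={x}. Then r at x, so □◇r at x, so ◇r at y, so some z with Ryz has r; z=x, i.e. Ryx.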